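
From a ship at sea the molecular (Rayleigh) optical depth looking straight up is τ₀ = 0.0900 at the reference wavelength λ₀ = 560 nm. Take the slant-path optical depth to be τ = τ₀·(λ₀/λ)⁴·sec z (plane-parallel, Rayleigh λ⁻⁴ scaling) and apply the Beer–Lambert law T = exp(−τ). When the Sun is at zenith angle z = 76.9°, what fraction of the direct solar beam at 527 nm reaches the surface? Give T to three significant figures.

sec 76.9° = 4.4121.
τ = 0.0900 × (560/527)⁴ × 4.4121 = 0.0900 × 1.2750 × 4.4121 = 0.5063.
T = exp(−0.5063) = 0.6027.

0.603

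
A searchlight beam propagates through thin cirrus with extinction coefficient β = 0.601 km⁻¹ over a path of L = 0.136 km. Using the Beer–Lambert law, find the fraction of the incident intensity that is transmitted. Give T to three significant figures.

τ = β·L = 0.601 × 0.136 = 0.0817.
T = exp(−0.0817) = 0.9215.

0.922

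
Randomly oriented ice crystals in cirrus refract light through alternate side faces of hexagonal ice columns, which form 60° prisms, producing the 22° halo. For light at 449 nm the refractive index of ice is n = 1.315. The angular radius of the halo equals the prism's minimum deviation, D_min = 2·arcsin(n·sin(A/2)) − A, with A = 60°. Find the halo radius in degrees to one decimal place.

n·sin(A/2) = 1.315 × sin 30° = 1.315 × 0.5000 = 0.6575.
D_min = 2·arcsin(0.6575) − 60° = 2 × 41.109° − 60° = 22.219°.

22.2°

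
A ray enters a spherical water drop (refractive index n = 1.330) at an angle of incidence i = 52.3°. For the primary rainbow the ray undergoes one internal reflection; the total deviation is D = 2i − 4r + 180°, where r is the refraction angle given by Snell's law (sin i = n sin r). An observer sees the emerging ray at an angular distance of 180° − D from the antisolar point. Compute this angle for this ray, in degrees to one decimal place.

41.4°

sin r = sin 52.3° / 1.330 = 0.7912/1.330 = 0.5949; r = 36.51°.
D = 2·52.3° − 4·36.51° + 180° = 104.60° − 146.02° + 180° = 138.58°.
Angle from antisolar point = 180° − D = 41.42°.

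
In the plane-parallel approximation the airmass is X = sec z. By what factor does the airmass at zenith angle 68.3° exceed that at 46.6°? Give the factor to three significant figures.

X(68.3°)/X(46.6°) = sec 68.3° / sec 46.6° = cos 46.6° / cos 68.3° = 0.6871/0.3697 = 1.8583.

1.86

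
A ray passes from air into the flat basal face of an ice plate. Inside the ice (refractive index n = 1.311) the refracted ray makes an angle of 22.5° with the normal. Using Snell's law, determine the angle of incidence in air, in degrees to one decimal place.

Snell: sin θ_i = n · sin θ_r = 1.311 × sin 22.5° = 1.311 × 0.3827 = 0.5017.
θ_i = arcsin(0.5017) = 30.11°.

30.1°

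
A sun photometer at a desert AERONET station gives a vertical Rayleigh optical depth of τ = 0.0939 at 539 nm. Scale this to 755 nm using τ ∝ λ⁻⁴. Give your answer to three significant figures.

0.0244

τ(755 nm) = τ(539 nm) × (539/755)⁴ = 0.0939 × (0.7139)⁴ = 0.0939 × 0.2598 = 0.0244.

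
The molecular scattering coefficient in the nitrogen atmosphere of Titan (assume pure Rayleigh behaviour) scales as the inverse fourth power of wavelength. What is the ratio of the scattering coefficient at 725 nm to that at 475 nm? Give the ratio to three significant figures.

Rayleigh scattering ∝ λ⁻⁴, so the ratio of coefficients is the inverse fourth power of the wavelength ratio.
σ(725)/σ(475) = (475/725)⁴ = (0.6552)⁴ = 0.1843.

0.184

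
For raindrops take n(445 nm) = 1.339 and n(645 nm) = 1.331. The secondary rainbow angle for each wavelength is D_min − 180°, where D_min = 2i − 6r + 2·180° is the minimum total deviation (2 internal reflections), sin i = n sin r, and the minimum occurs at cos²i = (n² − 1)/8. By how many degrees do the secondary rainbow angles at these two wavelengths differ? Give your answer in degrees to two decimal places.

2.09°

At 445 nm (n = 1.339): cos²i = 0.09912 → i = 71.650°, r = 45.141°, D_min = 232.451°, rainbow angle = 52.451°.
At 645 nm (n = 1.331): cos²i = 0.09645 → i = 71.907°, r = 45.575°, D_min = 230.365°, rainbow angle = 50.365°.
Angular width = |52.451° − 50.365°| = 2.086°.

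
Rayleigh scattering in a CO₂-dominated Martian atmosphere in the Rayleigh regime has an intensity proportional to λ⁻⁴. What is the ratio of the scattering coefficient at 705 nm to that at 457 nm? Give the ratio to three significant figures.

0.177

Rayleigh scattering ∝ λ⁻⁴, so the ratio of coefficients is the inverse fourth power of the wavelength ratio.
σ(705)/σ(457) = (457/705)⁴ = (0.6482)⁴ = 0.1766.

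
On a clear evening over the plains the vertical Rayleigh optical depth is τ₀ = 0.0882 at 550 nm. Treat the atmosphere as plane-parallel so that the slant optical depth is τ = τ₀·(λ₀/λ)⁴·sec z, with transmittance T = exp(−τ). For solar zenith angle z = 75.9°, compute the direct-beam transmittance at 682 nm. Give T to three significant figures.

0.858

sec 75.9° = 4.1048.
τ = 0.0882 × (550/682)⁴ × 4.1048 = 0.0882 × 0.4230 × 4.1048 = 0.1531.
T = exp(−0.1531) = 0.8580.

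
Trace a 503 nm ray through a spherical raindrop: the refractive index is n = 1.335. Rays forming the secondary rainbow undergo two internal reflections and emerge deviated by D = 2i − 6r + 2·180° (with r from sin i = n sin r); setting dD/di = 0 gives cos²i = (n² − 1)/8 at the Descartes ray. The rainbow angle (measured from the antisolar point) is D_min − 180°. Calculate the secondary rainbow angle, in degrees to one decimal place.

51.4°

cos²i = (1.78222 − 1)/8 = 0.09778; i = arccos(0.31269) = 71.778°.
sin r = sin 71.778°/1.335 = 0.71150; r = 45.357°.
D_min = 2·71.778° − 6·45.357° + 360° = 231.414°.
Rainbow angle = D_min − 180° = 51.414°.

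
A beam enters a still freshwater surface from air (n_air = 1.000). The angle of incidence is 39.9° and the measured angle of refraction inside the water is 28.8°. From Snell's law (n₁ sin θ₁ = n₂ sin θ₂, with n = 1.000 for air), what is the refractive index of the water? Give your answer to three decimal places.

1.331

n = sin θ_i / sin θ_r = sin 39.9° / sin 28.8° = 0.6414 / 0.4818 = 1.3315.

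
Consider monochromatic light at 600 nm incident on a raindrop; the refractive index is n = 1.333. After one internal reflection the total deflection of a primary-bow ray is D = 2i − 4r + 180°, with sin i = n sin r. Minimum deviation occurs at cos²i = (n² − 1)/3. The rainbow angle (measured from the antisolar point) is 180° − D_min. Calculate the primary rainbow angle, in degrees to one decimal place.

42.1°

cos²i = (1.77689 − 1)/3 = 0.25896; i = arccos(0.50888) = 59.410°.
sin r = sin 59.410°/1.333 = 0.64579; r = 40.225°.
D_min = 2·59.410° − 4·40.225° + 180° = 137.922°.
Rainbow angle = 180° − D_min = 42.078°.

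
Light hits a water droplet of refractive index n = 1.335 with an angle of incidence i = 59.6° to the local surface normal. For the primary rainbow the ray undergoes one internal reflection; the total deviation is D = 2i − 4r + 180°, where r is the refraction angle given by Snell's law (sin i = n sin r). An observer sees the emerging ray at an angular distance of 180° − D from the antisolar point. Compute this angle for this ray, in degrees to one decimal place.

41.8°

sin r = sin 59.6° / 1.335 = 0.8625/1.335 = 0.6461; r = 40.25°.
D = 2·59.6° − 4·40.25° + 180° = 119.20° − 160.99° + 180° = 138.21°.
Angle from antisolar point = 180° − D = 41.79°.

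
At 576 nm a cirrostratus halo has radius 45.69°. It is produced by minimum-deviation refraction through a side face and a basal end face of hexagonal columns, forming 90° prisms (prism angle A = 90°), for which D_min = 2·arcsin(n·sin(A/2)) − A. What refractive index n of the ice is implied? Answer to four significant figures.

Rearranging: n = sin((D_min + A)/2) / sin(A/2).
(D_min + A)/2 = (45.69° + 90°)/2 = 67.845°.
n = sin 67.845° / sin 45° = 0.9262 / 0.7071 = 1.3098.

1.310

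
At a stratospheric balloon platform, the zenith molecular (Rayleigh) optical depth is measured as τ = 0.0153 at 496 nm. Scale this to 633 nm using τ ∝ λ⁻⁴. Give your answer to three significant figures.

τ(633 nm) = τ(496 nm) × (496/633)⁴ = 0.0153 × (0.7836)⁴ = 0.0153 × 0.3770 = 0.0058.

0.00577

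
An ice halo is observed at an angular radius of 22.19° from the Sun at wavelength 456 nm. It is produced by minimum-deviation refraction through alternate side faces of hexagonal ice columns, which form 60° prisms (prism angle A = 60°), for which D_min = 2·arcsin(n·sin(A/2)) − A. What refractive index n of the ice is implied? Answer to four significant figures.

Rearranging: n = sin((D_min + A)/2) / sin(A/2).
(D_min + A)/2 = (22.19° + 60°)/2 = 41.095°.
n = sin 41.095° / sin 30° = 0.6573 / 0.5000 = 1.3146.

1.315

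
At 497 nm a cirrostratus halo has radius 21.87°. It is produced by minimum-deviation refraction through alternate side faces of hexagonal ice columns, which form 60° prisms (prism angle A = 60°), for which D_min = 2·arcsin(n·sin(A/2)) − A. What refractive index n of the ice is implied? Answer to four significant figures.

Rearranging: n = sin((D_min + A)/2) / sin(A/2).
(D_min + A)/2 = (21.87° + 60°)/2 = 40.935°.
n = sin 40.935° / sin 30° = 0.6552 / 0.5000 = 1.3104.

1.310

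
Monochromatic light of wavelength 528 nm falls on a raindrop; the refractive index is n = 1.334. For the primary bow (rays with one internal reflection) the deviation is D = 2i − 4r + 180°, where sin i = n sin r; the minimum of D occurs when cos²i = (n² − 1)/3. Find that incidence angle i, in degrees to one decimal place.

59.4°

cos²i = (1.334² − 1)/3 = (1.77956 − 1)/3 = 0.25985.
cos i = 0.50976, so i = 59.352°.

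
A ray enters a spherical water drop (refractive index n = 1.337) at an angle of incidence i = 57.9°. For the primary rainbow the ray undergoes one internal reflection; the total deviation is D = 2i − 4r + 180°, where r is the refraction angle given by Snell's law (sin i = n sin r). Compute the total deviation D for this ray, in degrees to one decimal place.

138.5°

sin r = sin 57.9° / 1.337 = 0.8471/1.337 = 0.6336; r = 39.32°.
D = 2·57.9° − 4·39.32° + 180° = 115.80° − 157.26° + 180° = 138.54°.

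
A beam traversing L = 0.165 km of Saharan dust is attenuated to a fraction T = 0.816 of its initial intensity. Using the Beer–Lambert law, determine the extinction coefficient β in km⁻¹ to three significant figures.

1.23 km⁻¹

Beer–Lambert: T = exp(−βL) ⇒ β = −ln(T)/L = −ln(0.816)/0.165 = 0.2033/0.165 = 1.232 km⁻¹.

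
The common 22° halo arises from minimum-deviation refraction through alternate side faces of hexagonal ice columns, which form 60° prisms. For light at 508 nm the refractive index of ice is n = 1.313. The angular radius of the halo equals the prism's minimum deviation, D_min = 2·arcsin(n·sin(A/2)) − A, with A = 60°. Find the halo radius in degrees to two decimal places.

n·sin(A/2) = 1.313 × sin 30° = 1.313 × 0.5000 = 0.6565.
D_min = 2·arcsin(0.6565) − 60° = 2 × 41.033° − 60° = 22.067°.

22.07°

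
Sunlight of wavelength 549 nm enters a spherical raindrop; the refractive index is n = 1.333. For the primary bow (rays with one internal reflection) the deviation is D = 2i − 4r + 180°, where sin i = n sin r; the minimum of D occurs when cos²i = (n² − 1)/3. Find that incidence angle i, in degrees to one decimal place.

cos²i = (1.333² − 1)/3 = (1.77689 − 1)/3 = 0.25896.
cos i = 0.50888, so i = 59.410°.

59.4°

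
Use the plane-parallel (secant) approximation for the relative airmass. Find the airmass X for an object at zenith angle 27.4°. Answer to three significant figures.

X = sec z = 1/cos 27.4° = 1/0.8878 = 1.1264.

1.13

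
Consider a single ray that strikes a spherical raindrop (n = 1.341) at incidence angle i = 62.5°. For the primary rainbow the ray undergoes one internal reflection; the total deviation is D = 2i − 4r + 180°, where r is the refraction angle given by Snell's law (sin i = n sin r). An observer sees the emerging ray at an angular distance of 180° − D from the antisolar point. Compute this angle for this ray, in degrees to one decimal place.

40.6°

sin r = sin 62.5° / 1.341 = 0.8870/1.341 = 0.6615; r = 41.41°.
D = 2·62.5° − 4·41.41° + 180° = 125.00° − 165.64° + 180° = 139.36°.
Angle from antisolar point = 180° − D = 40.64°.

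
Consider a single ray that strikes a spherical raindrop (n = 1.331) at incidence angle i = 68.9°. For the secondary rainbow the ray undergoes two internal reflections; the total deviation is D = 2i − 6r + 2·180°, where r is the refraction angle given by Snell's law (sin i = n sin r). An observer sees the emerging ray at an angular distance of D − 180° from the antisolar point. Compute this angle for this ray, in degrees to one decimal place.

50.8°

sin r = sin 68.9° / 1.331 = 0.9330/1.331 = 0.7009; r = 44.50°.
D = 2·68.9° − 6·44.50° + 2·180° = 137.80° − 267.02° + 360° = 230.78°.
Angle from antisolar point = D − 180° = 50.78°.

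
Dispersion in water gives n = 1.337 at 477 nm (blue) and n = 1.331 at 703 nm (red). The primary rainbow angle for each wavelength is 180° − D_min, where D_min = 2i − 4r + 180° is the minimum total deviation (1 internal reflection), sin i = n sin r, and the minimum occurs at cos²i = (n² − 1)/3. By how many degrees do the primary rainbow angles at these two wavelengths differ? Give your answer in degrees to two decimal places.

At 477 nm (n = 1.337): cos²i = 0.26252 → i = 59.178°, r = 39.964°, D_min = 138.500°, rainbow angle = 41.500°.
At 703 nm (n = 1.331): cos²i = 0.25719 → i = 59.527°, r = 40.356°, D_min = 137.630°, rainbow angle = 42.370°.
Angular width = |41.500° − 42.370°| = 0.870°.

0.87°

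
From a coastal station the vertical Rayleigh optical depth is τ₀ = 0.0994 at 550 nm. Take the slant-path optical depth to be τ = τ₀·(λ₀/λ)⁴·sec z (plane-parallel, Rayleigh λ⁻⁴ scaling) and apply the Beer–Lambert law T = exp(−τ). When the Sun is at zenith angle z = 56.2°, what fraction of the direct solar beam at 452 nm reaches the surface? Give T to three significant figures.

sec 56.2° = 1.7976.
τ = 0.0994 × (550/452)⁴ × 1.7976 = 0.0994 × 2.1923 × 1.7976 = 0.3917.
T = exp(−0.3917) = 0.6759.

0.676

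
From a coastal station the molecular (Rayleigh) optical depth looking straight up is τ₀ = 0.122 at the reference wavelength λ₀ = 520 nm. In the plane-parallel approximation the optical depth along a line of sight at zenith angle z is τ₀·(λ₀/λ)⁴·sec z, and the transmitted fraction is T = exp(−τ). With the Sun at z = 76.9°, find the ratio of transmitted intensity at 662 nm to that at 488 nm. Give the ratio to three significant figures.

Airmass: sec 76.9° = 4.4121.
τ(662 nm) = 0.122 × (520/662)⁴ × 4.4121 = 0.122 × 0.3807 × 4.4121 = 0.2049.
τ(488 nm) = 0.122 × (520/488)⁴ × 4.4121 = 0.122 × 1.2892 × 4.4121 = 0.6940.
T(662)/T(488) = exp(τ_B − τ_A) = exp(0.4890) = 1.6308.

1.63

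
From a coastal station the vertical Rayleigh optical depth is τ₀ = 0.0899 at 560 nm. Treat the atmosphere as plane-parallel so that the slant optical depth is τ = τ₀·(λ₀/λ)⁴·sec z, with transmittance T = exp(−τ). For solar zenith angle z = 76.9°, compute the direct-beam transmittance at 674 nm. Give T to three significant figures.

0.828

sec 76.9° = 4.4121.
τ = 0.0899 × (560/674)⁴ × 4.4121 = 0.0899 × 0.4766 × 4.4121 = 0.1890.
T = exp(−0.1890) = 0.8278.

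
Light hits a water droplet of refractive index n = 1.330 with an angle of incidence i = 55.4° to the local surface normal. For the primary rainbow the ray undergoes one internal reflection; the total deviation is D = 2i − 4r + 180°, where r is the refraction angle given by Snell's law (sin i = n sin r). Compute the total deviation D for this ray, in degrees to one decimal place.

sin r = sin 55.4° / 1.330 = 0.8231/1.330 = 0.6189; r = 38.24°.
D = 2·55.4° − 4·38.24° + 180° = 110.80° − 152.94° + 180° = 137.86°.

137.9°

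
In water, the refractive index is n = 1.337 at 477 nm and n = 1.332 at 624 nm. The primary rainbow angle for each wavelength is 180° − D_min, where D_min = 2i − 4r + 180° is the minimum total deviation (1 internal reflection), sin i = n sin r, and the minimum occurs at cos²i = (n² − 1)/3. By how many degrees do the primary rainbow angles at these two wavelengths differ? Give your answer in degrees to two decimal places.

0.72°

At 477 nm (n = 1.337): cos²i = 0.26252 → i = 59.178°, r = 39.964°, D_min = 138.500°, rainbow angle = 41.500°.
At 624 nm (n = 1.332): cos²i = 0.25807 → i = 59.469°, r = 40.290°, D_min = 137.776°, rainbow angle = 42.224°.
Angular width = |41.500° − 42.224°| = 0.724°.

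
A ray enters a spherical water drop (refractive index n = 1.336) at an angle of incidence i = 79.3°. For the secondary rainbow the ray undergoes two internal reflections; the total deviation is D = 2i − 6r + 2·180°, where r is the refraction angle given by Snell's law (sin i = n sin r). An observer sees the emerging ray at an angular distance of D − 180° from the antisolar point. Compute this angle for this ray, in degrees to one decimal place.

sin r = sin 79.3° / 1.336 = 0.9826/1.336 = 0.7355; r = 47.35°.
D = 2·79.3° − 6·47.35° + 2·180° = 158.60° − 284.09° + 360° = 234.51°.
Angle from antisolar point = D − 180° = 54.51°.

54.5°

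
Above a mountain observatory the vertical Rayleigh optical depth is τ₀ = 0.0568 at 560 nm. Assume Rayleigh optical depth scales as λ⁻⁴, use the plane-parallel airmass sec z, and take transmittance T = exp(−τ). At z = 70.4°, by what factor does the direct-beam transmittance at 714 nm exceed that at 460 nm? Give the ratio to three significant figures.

Airmass: sec 70.4° = 2.9811.
τ(714 nm) = 0.0568 × (560/714)⁴ × 2.9811 = 0.0568 × 0.3784 × 2.9811 = 0.0641.
τ(460 nm) = 0.0568 × (560/460)⁴ × 2.9811 = 0.0568 × 2.1964 × 2.9811 = 0.3719.
T(714)/T(460) = exp(τ_B − τ_A) = exp(0.3078) = 1.3605.

1.36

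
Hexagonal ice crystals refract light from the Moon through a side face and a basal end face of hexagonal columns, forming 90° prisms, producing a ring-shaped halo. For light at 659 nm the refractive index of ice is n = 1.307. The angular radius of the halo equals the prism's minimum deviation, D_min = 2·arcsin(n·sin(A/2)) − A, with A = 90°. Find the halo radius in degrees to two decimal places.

45.09°

n·sin(A/2) = 1.307 × sin 45° = 1.307 × 0.7071 = 0.9242.
D_min = 2·arcsin(0.9242) − 90° = 2 × 67.546° − 90° = 45.093°.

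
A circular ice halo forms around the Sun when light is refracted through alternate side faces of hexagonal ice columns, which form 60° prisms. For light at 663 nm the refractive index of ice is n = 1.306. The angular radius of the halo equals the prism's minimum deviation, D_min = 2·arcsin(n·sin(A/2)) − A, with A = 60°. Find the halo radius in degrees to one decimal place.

n·sin(A/2) = 1.306 × sin 30° = 1.306 × 0.5000 = 0.6530.
D_min = 2·arcsin(0.6530) − 60° = 2 × 40.768° − 60° = 21.536°.

21.5°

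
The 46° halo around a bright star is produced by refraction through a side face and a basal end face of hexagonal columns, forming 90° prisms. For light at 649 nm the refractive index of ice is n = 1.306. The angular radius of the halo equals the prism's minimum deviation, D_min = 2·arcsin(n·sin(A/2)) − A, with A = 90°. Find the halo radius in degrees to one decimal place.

44.9°

n·sin(A/2) = 1.306 × sin 45° = 1.306 × 0.7071 = 0.9235.
D_min = 2·arcsin(0.9235) − 90° = 2 × 67.440° − 90° = 44.881°.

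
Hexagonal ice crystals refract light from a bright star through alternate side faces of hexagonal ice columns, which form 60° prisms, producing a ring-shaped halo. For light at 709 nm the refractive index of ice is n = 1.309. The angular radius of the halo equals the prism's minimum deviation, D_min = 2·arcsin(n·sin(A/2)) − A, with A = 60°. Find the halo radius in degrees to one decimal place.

n·sin(A/2) = 1.309 × sin 30° = 1.309 × 0.5000 = 0.6545.
D_min = 2·arcsin(0.6545) − 60° = 2 × 40.882° − 60° = 21.763°.

21.8°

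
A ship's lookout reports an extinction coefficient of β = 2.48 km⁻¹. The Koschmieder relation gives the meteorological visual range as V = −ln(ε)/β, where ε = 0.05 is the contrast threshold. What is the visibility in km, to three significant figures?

V = −ln(0.05) / 2.48 = 2.996 / 2.48 = 1.2080 km.

1.21 km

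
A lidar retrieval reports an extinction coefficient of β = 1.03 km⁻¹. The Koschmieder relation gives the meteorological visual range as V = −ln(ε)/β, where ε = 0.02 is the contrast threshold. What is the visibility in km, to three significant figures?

3.80 km

V = −ln(0.02) / 1.03 = 3.912 / 1.03 = 3.7981 km.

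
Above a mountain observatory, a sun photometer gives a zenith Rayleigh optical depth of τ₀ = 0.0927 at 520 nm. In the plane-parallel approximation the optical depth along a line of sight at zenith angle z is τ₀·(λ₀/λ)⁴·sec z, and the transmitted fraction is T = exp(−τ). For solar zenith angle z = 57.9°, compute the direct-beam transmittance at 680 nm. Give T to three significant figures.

sec 57.9° = 1.8818.
τ = 0.0927 × (520/680)⁴ × 1.8818 = 0.0927 × 0.3420 × 1.8818 = 0.0597.
T = exp(−0.0597) = 0.9421.

0.942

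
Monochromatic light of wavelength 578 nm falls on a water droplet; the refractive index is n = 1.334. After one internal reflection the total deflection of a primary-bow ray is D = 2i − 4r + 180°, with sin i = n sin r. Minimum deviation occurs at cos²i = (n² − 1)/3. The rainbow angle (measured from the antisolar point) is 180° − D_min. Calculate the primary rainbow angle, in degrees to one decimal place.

cos²i = (1.77956 − 1)/3 = 0.25985; i = arccos(0.50976) = 59.352°.
sin r = sin 59.352°/1.334 = 0.64492; r = 40.159°.
D_min = 2·59.352° − 4·40.159° + 180° = 138.067°.
Rainbow angle = 180° − D_min = 41.933°.

41.9°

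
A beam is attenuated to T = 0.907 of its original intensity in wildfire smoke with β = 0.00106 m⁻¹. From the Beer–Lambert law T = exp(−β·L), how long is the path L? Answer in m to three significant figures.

92.1 m

Beer–Lambert: T = exp(−βL) ⇒ L = −ln(T)/β = −ln(0.907)/0.00106 = 0.0976/0.00106 = 92.09 m.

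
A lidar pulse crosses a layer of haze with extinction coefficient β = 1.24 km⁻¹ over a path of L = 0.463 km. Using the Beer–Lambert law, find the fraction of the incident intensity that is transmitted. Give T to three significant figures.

τ = β·L = 1.24 × 0.463 = 0.5741.
T = exp(−0.5741) = 0.5632.

0.563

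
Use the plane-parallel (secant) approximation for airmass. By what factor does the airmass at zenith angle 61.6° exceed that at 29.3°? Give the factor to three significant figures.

X(61.6°)/X(29.3°) = sec 61.6° / sec 29.3° = cos 29.3° / cos 61.6° = 0.8721/0.4756 = 1.8335.

1.83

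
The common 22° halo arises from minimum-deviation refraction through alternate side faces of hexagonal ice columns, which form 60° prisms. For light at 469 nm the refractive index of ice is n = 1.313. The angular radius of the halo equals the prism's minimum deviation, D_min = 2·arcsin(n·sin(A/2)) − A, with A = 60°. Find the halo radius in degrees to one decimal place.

22.1°

n·sin(A/2) = 1.313 × sin 30° = 1.313 × 0.5000 = 0.6565.
D_min = 2·arcsin(0.6565) − 60° = 2 × 41.033° − 60° = 22.067°.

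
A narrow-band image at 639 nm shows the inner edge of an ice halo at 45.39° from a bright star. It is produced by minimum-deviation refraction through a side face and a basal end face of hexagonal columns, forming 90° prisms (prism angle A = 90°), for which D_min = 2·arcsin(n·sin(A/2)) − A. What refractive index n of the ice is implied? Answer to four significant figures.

Rearranging: n = sin((D_min + A)/2) / sin(A/2).
(D_min + A)/2 = (45.39° + 90°)/2 = 67.695°.
n = sin 67.695° / sin 45° = 0.9252 / 0.7071 = 1.3084.

1.308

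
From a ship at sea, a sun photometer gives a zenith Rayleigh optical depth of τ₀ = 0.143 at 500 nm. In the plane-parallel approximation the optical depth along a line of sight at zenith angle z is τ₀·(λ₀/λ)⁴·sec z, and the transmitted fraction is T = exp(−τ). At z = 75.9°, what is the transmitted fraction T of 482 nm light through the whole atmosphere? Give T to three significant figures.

0.507

sec 75.9° = 4.1048.
τ = 0.143 × (500/482)⁴ × 4.1048 = 0.143 × 1.1580 × 4.1048 = 0.6797.
T = exp(−0.6797) = 0.5068.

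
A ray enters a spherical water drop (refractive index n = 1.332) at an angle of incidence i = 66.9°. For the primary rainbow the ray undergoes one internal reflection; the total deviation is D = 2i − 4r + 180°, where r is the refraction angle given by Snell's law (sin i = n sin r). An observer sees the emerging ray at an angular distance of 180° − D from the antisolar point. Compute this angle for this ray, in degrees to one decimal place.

sin r = sin 66.9° / 1.332 = 0.9198/1.332 = 0.6906; r = 43.67°.
D = 2·66.9° − 4·43.67° + 180° = 133.80° − 174.70° + 180° = 139.10°.
Angle from antisolar point = 180° − D = 40.90°.

40.9°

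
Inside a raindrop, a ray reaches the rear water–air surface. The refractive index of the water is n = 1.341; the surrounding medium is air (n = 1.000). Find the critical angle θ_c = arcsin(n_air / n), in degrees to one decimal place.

sin θ_c = n_air / n = 1.000 / 1.341 = 0.7457.
θ_c = arcsin(0.7457) = 48.22°.

48.2°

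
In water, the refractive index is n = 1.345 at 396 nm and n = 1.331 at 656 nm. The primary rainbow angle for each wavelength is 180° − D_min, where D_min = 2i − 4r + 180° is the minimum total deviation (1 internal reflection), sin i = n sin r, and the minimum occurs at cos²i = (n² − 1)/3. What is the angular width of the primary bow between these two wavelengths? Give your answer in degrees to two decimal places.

2.01°

At 396 nm (n = 1.345): cos²i = 0.26967 → i = 58.715°, r = 39.448°, D_min = 139.635°, rainbow angle = 40.365°.
At 656 nm (n = 1.331): cos²i = 0.25719 → i = 59.527°, r = 40.356°, D_min = 137.630°, rainbow angle = 42.370°.
Angular width = |40.365° − 42.370°| = 2.005°.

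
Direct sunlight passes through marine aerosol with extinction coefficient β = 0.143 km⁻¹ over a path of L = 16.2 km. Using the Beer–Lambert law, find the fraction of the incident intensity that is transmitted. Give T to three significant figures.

τ = β·L = 0.143 × 16.2 = 2.3166.
T = exp(−2.3166) = 0.0986.

0.0986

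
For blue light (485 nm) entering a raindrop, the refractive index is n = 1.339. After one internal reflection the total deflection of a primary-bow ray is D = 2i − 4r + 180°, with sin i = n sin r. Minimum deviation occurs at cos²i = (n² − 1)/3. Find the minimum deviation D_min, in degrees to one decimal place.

cos²i = (1.79292 − 1)/3 = 0.26431; i = arccos(0.51411) = 59.062°.
sin r = sin 59.062°/1.339 = 0.64057; r = 39.834°.
D_min = 2·59.062° − 4·39.834° + 180° = 138.786°.

138.8°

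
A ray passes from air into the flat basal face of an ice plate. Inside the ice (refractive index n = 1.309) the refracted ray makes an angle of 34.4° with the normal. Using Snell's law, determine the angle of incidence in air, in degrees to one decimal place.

Snell: sin θ_i = n · sin θ_r = 1.309 × sin 34.4° = 1.309 × 0.5650 = 0.7395.
θ_i = arcsin(0.7395) = 47.69°.

47.7°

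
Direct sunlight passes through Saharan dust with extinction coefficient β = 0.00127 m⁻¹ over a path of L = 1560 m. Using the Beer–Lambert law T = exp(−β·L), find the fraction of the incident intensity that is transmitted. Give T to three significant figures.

τ = β·L = 0.00127 × 1560 = 1.9812.
T = exp(−1.9812) = 0.1379.

0.138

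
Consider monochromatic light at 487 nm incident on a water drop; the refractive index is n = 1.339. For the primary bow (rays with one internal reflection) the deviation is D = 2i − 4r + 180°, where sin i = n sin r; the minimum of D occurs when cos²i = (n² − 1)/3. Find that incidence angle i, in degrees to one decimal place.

59.1°

cos²i = (1.339² − 1)/3 = (1.79292 − 1)/3 = 0.26431.
cos i = 0.51411, so i = 59.062°.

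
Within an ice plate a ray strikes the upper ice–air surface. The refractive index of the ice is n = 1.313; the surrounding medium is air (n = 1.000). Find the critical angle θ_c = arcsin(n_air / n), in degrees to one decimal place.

49.6°

sin θ_c = n_air / n = 1.000 / 1.313 = 0.7616.
θ_c = arcsin(0.7616) = 49.61°.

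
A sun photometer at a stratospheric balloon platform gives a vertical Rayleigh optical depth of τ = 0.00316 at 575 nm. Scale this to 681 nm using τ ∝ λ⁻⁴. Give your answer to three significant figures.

τ(681 nm) = τ(575 nm) × (575/681)⁴ = 0.00316 × (0.8443)⁴ = 0.00316 × 0.5083 = 0.0016.

0.00161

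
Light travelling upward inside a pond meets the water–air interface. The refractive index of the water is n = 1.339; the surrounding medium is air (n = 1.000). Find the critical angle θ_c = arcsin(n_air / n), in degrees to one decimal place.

48.3°

sin θ_c = n_air / n = 1.000 / 1.339 = 0.7468.
θ_c = arcsin(0.7468) = 48.32°.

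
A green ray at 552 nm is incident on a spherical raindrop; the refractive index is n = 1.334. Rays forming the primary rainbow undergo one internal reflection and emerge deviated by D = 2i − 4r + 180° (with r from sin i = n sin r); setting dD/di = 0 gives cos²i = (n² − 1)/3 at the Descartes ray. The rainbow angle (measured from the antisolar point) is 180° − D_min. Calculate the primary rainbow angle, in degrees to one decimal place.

41.9°

cos²i = (1.77956 − 1)/3 = 0.25985; i = arccos(0.50976) = 59.352°.
sin r = sin 59.352°/1.334 = 0.64492; r = 40.159°.
D_min = 2·59.352° − 4·40.159° + 180° = 138.067°.
Rainbow angle = 180° − D_min = 41.933°.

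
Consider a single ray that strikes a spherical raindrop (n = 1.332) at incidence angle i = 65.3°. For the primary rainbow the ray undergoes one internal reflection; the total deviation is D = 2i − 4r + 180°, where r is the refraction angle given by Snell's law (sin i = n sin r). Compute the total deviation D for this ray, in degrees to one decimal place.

sin r = sin 65.3° / 1.332 = 0.9085/1.332 = 0.6821; r = 43.01°.
D = 2·65.3° − 4·43.01° + 180° = 130.60° − 172.02° + 180° = 138.58°.

138.6°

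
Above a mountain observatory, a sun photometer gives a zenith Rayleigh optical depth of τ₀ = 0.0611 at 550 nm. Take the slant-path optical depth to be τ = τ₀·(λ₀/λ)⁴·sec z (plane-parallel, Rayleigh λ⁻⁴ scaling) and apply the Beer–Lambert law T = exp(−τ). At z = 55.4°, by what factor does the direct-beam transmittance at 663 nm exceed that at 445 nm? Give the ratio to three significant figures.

Airmass: sec 55.4° = 1.7610.
τ(663 nm) = 0.0611 × (550/663)⁴ × 1.7610 = 0.0611 × 0.4736 × 1.7610 = 0.0510.
τ(445 nm) = 0.0611 × (550/445)⁴ × 1.7610 = 0.0611 × 2.3335 × 1.7610 = 0.2511.
T(663)/T(445) = exp(τ_B − τ_A) = exp(0.2001) = 1.2216.

1.22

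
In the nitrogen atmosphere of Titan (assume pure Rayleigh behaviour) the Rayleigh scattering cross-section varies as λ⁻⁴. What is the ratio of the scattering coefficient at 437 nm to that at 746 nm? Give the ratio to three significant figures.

8.49

Rayleigh scattering ∝ λ⁻⁴, so the ratio of coefficients is the inverse fourth power of the wavelength ratio.
σ(437)/σ(746) = (746/437)⁴ = (1.7071)⁴ = 8.492.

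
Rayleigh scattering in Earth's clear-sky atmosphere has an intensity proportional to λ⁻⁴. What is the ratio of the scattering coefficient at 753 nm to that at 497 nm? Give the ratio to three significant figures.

0.190

Rayleigh scattering ∝ λ⁻⁴, so the ratio of coefficients is the inverse fourth power of the wavelength ratio.
σ(753)/σ(497) = (497/753)⁴ = (0.6600)⁴ = 0.1898.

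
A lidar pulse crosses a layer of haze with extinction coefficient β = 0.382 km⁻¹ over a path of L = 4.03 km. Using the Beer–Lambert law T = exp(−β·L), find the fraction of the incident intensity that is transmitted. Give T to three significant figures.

0.214

τ = β·L = 0.382 × 4.03 = 1.5395.
T = exp(−1.5395) = 0.2145.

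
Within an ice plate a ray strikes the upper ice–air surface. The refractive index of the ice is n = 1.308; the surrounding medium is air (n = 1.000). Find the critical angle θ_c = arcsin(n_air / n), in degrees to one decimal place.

49.9°

sin θ_c = n_air / n = 1.000 / 1.308 = 0.7645.
θ_c = arcsin(0.7645) = 49.86°.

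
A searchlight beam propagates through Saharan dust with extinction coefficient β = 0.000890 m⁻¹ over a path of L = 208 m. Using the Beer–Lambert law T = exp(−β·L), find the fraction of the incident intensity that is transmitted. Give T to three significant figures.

τ = β·L = 0.000890 × 208 = 0.1851.
T = exp(−0.1851) = 0.8310.

0.831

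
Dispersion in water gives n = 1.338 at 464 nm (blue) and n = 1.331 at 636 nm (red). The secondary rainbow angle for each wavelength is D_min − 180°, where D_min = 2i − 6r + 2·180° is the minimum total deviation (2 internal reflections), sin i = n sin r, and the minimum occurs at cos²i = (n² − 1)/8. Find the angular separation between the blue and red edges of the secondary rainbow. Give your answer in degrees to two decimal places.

At 464 nm (n = 1.338): cos²i = 0.09878 → i = 71.682°, r = 45.195°, D_min = 232.193°, rainbow angle = 52.193°.
At 636 nm (n = 1.331): cos²i = 0.09645 → i = 71.907°, r = 45.575°, D_min = 230.365°, rainbow angle = 50.365°.
Angular width = |52.193° − 50.365°| = 1.828°.

1.83°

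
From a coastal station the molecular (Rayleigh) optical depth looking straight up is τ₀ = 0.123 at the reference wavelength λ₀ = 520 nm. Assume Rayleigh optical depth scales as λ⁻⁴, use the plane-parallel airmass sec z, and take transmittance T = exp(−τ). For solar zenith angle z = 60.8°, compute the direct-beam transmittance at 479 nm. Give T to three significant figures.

0.705

sec 60.8° = 2.0498.
τ = 0.123 × (520/479)⁴ × 2.0498 = 0.123 × 1.3889 × 2.0498 = 0.3502.
T = exp(−0.3502) = 0.7046.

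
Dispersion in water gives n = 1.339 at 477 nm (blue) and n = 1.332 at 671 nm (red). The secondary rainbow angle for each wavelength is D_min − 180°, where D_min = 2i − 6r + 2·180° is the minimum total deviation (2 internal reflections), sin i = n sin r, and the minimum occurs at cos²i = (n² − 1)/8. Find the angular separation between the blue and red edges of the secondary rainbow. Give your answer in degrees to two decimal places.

1.82°

At 477 nm (n = 1.339): cos²i = 0.09912 → i = 71.650°, r = 45.141°, D_min = 232.451°, rainbow angle = 52.451°.
At 671 nm (n = 1.332): cos²i = 0.09678 → i = 71.875°, r = 45.520°, D_min = 230.628°, rainbow angle = 50.628°.
Angular width = |52.451° − 50.628°| = 1.823°.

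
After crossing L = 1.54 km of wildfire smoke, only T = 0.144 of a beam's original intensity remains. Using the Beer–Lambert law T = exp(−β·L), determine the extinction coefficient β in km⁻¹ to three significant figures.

Beer–Lambert: T = exp(−βL) ⇒ β = −ln(T)/L = −ln(0.144)/1.54 = 1.9379/1.54 = 1.258 km⁻¹.

1.26 km⁻¹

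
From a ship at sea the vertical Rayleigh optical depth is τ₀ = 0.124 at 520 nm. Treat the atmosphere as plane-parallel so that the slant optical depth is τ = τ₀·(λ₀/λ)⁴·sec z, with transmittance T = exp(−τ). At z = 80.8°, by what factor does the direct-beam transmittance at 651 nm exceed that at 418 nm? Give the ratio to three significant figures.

Airmass: sec 80.8° = 6.2546.
τ(651 nm) = 0.124 × (520/651)⁴ × 6.2546 = 0.124 × 0.4071 × 6.2546 = 0.3157.
τ(418 nm) = 0.124 × (520/418)⁴ × 6.2546 = 0.124 × 2.3950 × 6.2546 = 1.8575.
T(651)/T(418) = exp(τ_B − τ_A) = exp(1.5418) = 4.6729.

4.67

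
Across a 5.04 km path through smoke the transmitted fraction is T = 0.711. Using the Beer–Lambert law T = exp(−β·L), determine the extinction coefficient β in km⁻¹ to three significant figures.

0.0677 km⁻¹

Beer–Lambert: T = exp(−βL) ⇒ β = −ln(T)/L = −ln(0.711)/5.04 = 0.3411/5.04 = 0.06768 km⁻¹.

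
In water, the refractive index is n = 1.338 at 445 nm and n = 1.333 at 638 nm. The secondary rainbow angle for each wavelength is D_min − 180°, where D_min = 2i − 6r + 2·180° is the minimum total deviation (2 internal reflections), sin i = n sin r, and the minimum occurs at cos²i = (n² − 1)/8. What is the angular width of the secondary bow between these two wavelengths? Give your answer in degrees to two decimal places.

1.30°

At 445 nm (n = 1.338): cos²i = 0.09878 → i = 71.682°, r = 45.195°, D_min = 232.193°, rainbow angle = 52.193°.
At 638 nm (n = 1.333): cos²i = 0.09711 → i = 71.843°, r = 45.466°, D_min = 230.891°, rainbow angle = 50.891°.
Angular width = |52.193° − 50.891°| = 1.302°.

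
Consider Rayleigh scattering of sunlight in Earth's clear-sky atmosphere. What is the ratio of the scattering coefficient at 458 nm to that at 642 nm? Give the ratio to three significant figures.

3.86

Rayleigh scattering ∝ λ⁻⁴, so the ratio of coefficients is the inverse fourth power of the wavelength ratio.
σ(458)/σ(642) = (642/458)⁴ = (1.4017)⁴ = 3.861.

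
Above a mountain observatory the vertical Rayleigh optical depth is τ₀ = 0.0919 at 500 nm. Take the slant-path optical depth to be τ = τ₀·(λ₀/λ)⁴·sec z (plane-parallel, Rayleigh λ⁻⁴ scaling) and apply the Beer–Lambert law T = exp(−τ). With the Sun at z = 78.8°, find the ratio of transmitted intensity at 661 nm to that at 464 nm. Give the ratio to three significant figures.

Airmass: sec 78.8° = 5.1484.
τ(661 nm) = 0.0919 × (500/661)⁴ × 5.1484 = 0.0919 × 0.3274 × 5.1484 = 0.1549.
τ(464 nm) = 0.0919 × (500/464)⁴ × 5.1484 = 0.0919 × 1.3484 × 5.1484 = 0.6380.
T(661)/T(464) = exp(τ_B − τ_A) = exp(0.4831) = 1.6210.

1.62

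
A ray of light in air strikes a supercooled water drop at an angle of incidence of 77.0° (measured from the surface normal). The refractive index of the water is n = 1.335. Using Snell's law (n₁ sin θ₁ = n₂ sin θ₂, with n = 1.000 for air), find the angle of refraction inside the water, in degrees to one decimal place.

46.9°

Snell: sin θ_r = sin θ_i / n = sin 77.0° / 1.335 = 0.9744 / 1.335 = 0.7299.
θ_r = arcsin(0.7299) = 46.88°.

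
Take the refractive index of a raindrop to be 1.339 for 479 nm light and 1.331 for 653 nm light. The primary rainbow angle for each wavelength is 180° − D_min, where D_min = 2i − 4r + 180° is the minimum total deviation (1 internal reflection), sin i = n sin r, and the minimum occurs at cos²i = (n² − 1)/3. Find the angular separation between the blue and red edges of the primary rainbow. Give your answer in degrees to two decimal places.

1.16°

At 479 nm (n = 1.339): cos²i = 0.26431 → i = 59.062°, r = 39.834°, D_min = 138.786°, rainbow angle = 41.214°.
At 653 nm (n = 1.331): cos²i = 0.25719 → i = 59.527°, r = 40.356°, D_min = 137.630°, rainbow angle = 42.370°.
Angular width = |41.214° − 42.370°| = 1.156°.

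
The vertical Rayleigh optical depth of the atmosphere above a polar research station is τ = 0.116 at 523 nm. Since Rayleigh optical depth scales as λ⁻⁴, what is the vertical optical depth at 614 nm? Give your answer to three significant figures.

τ(614 nm) = τ(523 nm) × (523/614)⁴ = 0.116 × (0.8518)⁴ = 0.116 × 0.5264 = 0.0611.

0.0611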